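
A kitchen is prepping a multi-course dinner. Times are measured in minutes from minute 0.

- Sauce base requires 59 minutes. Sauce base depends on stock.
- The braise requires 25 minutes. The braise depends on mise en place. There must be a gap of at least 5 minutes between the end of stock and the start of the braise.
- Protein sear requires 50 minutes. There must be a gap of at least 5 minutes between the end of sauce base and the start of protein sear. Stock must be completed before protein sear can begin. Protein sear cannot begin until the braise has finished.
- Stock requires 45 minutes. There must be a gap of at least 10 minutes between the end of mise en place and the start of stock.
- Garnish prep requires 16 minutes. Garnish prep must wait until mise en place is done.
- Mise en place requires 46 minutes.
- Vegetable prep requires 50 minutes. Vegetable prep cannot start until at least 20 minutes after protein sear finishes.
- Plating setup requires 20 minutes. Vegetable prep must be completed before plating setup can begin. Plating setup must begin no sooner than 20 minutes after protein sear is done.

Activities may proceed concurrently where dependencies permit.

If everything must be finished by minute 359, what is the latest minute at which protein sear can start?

219

Nothing follows plating setup; the deadline of minute 359 is its only limit. It must start by 359 − 20 = minute 339.
Vegetable prep must finish before plating setup (must start by minute 339). With a 50-minute duration, vegetable prep must start by 339 − 50 = minute 289.
Protein sear has several dependents: vegetable prep (must start by minute 289, minus 20-minute gap → minute 269); plating setup (must start by minute 339, minus 20-minute gap → minute 319). The earliest of those limits is minute 269, so protein sear must start by 269 − 50 = minute 219.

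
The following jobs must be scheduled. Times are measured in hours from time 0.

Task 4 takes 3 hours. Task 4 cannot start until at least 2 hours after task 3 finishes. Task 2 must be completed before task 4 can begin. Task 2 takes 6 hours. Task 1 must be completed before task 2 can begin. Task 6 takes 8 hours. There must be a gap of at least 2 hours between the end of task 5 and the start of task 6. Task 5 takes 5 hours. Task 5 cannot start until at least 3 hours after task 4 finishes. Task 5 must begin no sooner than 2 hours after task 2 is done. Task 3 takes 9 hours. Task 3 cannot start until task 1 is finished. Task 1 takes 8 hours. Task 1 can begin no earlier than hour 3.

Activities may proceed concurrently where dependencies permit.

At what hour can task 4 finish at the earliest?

25

Task 1 waits on its own release at hour 3, so it starts at hour 3 and finishes at 3 + 8 = hour 11.
Task 3 waits on task 1 (finishes hour 11), so it starts at hour 11 and finishes at 11 + 9 = hour 20.
Task 2 cannot begin until task 1 (finishes hour 11). It runs from hour 11 to 11 + 6 = hour 17.
Task 4 has to wait for task 3 (finishes hour 20, plus 2-hour gap → hour 22); task 2 (finishes hour 17). The latest of these is hour 22, so task 4 runs hour 22 to 22 + 3 = hour 25.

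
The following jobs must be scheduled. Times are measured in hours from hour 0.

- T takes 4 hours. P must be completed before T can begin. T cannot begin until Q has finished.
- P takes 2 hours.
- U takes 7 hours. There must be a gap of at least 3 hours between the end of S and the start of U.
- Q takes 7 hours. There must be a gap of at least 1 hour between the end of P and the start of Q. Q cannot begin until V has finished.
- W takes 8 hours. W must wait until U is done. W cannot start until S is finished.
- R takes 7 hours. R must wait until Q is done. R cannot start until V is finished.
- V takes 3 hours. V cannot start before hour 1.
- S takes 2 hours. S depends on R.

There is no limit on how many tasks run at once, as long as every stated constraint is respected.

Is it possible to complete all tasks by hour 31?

No

After its own release at hour 1, V can start at hour 1 and finishes at hour 4.
P can start immediately at hour 0; it finishes at hour 2.
Q cannot start until P (finishes hour 2, plus 1-hour gap → hour 3); V (finishes hour 4). The controlling bound is hour 4, so Q finishes at 4 + 7 = hour 11.
For T: P (finishes hour 2); Q (finishes hour 11). Taking the maximum gives a start of hour 11, and it finishes at 11 + 4 = hour 15.
R needs all of Q (finishes hour 11); V (finishes hour 4). That puts its earliest start at hour 11; it finishes at 11 + 7 = hour 18.
S cannot begin until R (finishes hour 18). It runs from hour 18 to 18 + 2 = hour 20.
After S (finishes hour 20, plus 3-hour gap → hour 23), U can start at hour 23 and finishes at hour 30.
W has to wait for U (finishes hour 30); S (finishes hour 20). The latest of these is hour 30, so W runs hour 30 to 30 + 8 = hour 38.
The earliest everything can be done is hour 38, which is after the deadline of 31, so it is not possible.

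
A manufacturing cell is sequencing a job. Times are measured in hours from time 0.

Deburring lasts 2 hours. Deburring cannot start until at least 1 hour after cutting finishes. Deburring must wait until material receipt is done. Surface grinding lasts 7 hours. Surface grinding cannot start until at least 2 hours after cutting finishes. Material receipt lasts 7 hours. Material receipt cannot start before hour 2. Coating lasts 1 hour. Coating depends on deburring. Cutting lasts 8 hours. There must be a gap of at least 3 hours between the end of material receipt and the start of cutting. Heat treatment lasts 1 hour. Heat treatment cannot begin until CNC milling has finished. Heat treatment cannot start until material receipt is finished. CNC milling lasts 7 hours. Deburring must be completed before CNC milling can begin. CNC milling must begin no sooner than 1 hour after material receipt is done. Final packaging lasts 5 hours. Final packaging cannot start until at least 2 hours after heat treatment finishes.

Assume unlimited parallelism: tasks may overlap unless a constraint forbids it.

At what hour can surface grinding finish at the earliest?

29

After its own release at hour 2, material receipt can start at hour 2 and finishes at hour 9.
Cutting waits on material receipt (finishes hour 9, plus 3-hour gap → hour 12), so it starts at hour 12 and finishes at 12 + 8 = hour 20.
After cutting (finishes hour 20, plus 2-hour gap → hour 22), surface grinding can start at hour 22 and finishes at hour 29.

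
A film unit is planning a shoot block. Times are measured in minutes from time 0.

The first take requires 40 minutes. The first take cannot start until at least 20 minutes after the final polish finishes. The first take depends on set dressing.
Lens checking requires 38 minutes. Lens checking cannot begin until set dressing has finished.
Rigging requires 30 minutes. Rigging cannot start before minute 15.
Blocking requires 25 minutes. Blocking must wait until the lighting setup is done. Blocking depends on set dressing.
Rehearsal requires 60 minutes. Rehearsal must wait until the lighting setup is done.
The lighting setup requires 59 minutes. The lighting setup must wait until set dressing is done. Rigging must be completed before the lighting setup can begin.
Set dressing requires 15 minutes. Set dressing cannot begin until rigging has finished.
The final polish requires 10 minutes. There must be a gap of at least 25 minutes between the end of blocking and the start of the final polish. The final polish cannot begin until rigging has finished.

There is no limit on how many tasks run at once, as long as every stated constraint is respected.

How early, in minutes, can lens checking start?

60

Rigging cannot begin until its own release at minute 15. It runs from minute 15 to 15 + 30 = minute 45.
Set dressing waits on rigging (finishes minute 45), so it starts at minute 45 and finishes at 45 + 15 = minute 60.
Lens checking waits on set dressing (finishes minute 60), so the earliest it can start is minute 60.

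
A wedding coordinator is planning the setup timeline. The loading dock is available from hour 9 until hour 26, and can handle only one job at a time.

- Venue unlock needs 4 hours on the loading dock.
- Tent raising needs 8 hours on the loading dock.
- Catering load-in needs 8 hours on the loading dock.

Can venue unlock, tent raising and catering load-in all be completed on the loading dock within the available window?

No

The loading dock window is 26 − 9 = 17 hours.
Running back to back, the jobs need 4 + 8 + 8 = 20 hours on the loading dock.
Since 20 > 17, they cannot all fit.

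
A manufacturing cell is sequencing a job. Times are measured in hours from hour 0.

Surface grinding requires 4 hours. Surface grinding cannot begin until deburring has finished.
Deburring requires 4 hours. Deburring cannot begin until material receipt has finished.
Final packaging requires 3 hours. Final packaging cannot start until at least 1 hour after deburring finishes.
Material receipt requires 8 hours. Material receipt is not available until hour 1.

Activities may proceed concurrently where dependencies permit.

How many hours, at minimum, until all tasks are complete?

Material receipt cannot begin until its own release at hour 1. It runs from hour 1 to 1 + 8 = hour 9.
Deburring cannot begin until material receipt (finishes hour 9). It runs from hour 9 to 9 + 4 = hour 13.
Final packaging cannot begin until deburring (finishes hour 13, plus 1-hour gap → hour 14). It runs from hour 14 to 14 + 3 = hour 17.
Surface grinding cannot begin until deburring (finishes hour 13). It runs from hour 13 to 13 + 4 = hour 17.
All tasks are finished once the last one completes. Finish times: Material receipt at 9, Deburring at 13, Surface grinding at 17, Final packaging at 17. The latest is hour 17.

17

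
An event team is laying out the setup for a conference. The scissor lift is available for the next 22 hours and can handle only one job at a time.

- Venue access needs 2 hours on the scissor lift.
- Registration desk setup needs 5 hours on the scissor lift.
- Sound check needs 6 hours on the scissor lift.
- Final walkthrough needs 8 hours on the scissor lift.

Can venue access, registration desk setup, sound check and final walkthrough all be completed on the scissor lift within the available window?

Running back to back, the jobs need 2 + 5 + 6 + 8 = 21 hours on the scissor lift.
Since 21 ≤ 22, they fit within the window.

Yes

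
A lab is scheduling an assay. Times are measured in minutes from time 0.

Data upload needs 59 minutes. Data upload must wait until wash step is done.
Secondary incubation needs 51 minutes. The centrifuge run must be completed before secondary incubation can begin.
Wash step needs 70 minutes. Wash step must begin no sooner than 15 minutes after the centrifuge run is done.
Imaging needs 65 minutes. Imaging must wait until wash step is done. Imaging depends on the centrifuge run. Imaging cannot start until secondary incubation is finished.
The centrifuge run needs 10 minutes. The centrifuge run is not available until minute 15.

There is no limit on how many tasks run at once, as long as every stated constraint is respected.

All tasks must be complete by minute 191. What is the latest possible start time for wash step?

Imaging has no dependents, so it just needs to finish by minute 191. Starting by 191 − 65 = minute 126 achieves that.
Data upload has no dependents, so it just needs to finish by minute 191. Starting by 191 − 59 = minute 132 achieves that.
Wash step must finish in time for imaging (must start by minute 126); data upload (must start by minute 132). The tightest is minute 126, so wash step must start by 126 − 70 = minute 56.

56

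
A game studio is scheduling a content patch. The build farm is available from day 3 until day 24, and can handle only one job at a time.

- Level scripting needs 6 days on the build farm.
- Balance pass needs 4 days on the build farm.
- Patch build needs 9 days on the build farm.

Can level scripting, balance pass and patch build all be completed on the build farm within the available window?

Yes

The build farm window is 24 − 3 = 21 days.
Running back to back, the jobs need 6 + 4 + 9 = 19 days on the build farm.
Since 19 ≤ 21, they fit within the window.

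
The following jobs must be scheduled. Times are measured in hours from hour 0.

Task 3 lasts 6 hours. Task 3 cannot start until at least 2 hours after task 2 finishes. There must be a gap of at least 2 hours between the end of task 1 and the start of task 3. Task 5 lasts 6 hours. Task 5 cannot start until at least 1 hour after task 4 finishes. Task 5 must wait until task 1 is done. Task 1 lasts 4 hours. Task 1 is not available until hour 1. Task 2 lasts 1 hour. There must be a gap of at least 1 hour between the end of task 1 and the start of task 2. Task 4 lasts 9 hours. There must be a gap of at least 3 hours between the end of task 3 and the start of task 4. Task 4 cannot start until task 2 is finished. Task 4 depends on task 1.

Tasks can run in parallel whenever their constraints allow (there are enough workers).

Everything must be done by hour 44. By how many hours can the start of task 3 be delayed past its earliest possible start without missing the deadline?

10

After its own release at hour 1, task 1 can start at hour 1 and finishes at hour 5.
After task 1 (finishes hour 5, plus 1-hour gap → hour 6), task 2 can start at hour 6 and finishes at hour 7.
Task 3 has to wait for task 2 (finishes hour 7, plus 2-hour gap → hour 9); task 1 (finishes hour 5, plus 2-hour gap → hour 7). The latest of these is hour 9, so task 3 runs hour 9 to 9 + 6 = hour 15.

Working backward from the deadline:
Task 5 must finish by hour 44; it takes 6 hours, so it must start by 44 − 6 = hour 38.
Task 4 has to be done before task 5 (must start by hour 38, minus 1-hour gap → hour 37). That means finishing by hour 37, i.e. starting by 37 − 9 = hour 28.
Since task 4 (must start by hour 28, minus 3-hour gap → hour 25) depends on it, task 3 must finish by hour 25. Backing off its 6-hour duration gives a latest start of hour 19.
So task 3 can start as early as hour 9 and as late as hour 19, giving 19 − 9 = 10 hours of slack.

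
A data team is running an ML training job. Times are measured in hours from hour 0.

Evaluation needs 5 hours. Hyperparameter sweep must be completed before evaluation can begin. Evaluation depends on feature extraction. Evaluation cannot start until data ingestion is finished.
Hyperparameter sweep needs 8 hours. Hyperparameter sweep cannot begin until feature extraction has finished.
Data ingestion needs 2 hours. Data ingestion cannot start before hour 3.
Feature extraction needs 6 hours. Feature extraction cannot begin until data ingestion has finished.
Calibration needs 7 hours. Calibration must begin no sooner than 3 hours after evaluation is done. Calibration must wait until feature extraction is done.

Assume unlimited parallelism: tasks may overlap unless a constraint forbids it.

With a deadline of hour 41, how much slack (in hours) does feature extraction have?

7

Data ingestion cannot begin until its own release at hour 3. It runs from hour 3 to 3 + 2 = hour 5.
After data ingestion (finishes hour 5), feature extraction can start at hour 5 and finishes at hour 11.

Working backward from the deadline:
To finish by hour 41, calibration (duration 7) must start no later than hour 34.
Evaluation feeds into calibration (must start by hour 34, minus 3-hour gap → hour 31); so evaluation must finish by hour 31 and therefore start by hour 26.
Hyperparameter sweep feeds into evaluation (must start by hour 26); so hyperparameter sweep must finish by hour 26 and therefore start by hour 18.
For feature extraction: hyperparameter sweep (must start by hour 18); evaluation (must start by hour 26); calibration (must start by hour 34). The most restrictive is hour 18; with a 6-hour duration, feature extraction must start by hour 12.
So feature extraction can start as early as hour 5 and as late as hour 12, giving 12 − 5 = 7 hours of slack.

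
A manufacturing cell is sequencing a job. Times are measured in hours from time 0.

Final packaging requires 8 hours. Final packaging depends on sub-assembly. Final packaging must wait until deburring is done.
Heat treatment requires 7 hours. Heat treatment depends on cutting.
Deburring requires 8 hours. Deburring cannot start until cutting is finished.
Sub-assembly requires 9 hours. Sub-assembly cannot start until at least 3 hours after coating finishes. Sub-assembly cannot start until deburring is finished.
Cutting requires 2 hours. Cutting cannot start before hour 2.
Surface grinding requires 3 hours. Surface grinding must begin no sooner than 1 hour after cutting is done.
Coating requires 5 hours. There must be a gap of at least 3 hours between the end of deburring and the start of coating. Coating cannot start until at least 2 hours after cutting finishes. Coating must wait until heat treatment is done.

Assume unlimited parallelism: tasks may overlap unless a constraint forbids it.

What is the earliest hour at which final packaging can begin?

Cutting waits on its own release at hour 2, so it starts at hour 2 and finishes at 2 + 2 = hour 4.
Heat treatment cannot begin until cutting (finishes hour 4). It runs from hour 4 to 4 + 7 = hour 11.
Deburring cannot begin until cutting (finishes hour 4). It runs from hour 4 to 4 + 8 = hour 12.
Coating has to wait for deburring (finishes hour 12, plus 3-hour gap → hour 15); cutting (finishes hour 4, plus 2-hour gap → hour 6); heat treatment (finishes hour 11). The latest of these is hour 15, so coating runs hour 15 to 15 + 5 = hour 20.
Sub-assembly has to wait for coating (finishes hour 20, plus 3-hour gap → hour 23); deburring (finishes hour 12). The latest of these is hour 23, so sub-assembly runs hour 23 to 23 + 9 = hour 32.
Final packaging waits on sub-assembly (finishes hour 32); deburring (finishes hour 12). The latest of these is hour 32, which is the earliest final packaging can start.

32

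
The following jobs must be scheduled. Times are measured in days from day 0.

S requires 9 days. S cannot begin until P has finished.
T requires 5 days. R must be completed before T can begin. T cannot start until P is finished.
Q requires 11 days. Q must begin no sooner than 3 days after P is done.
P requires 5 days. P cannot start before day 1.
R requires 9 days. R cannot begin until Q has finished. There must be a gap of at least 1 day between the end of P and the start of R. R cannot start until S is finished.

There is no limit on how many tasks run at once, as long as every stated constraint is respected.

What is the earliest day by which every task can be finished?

34

P waits on its own release at day 1, so it starts at day 1 and finishes at 1 + 5 = day 6.
After P (finishes day 6), S can start at day 6 and finishes at day 15.
Q cannot begin until P (finishes day 6, plus 3-day gap → day 9). It runs from day 9 to 9 + 11 = day 20.
R needs all of Q (finishes day 20); P (finishes day 6, plus 1-day gap → day 7); S (finishes day 15). That puts its earliest start at day 20; it finishes at 20 + 9 = day 29.
T has to wait for R (finishes day 29); P (finishes day 6). The latest of these is day 29, so T runs day 29 to 29 + 5 = day 34.
All tasks are finished once the last one completes. Finish times: P at 6, Q at 20, R at 29, S at 15, T at 34. The latest is day 34.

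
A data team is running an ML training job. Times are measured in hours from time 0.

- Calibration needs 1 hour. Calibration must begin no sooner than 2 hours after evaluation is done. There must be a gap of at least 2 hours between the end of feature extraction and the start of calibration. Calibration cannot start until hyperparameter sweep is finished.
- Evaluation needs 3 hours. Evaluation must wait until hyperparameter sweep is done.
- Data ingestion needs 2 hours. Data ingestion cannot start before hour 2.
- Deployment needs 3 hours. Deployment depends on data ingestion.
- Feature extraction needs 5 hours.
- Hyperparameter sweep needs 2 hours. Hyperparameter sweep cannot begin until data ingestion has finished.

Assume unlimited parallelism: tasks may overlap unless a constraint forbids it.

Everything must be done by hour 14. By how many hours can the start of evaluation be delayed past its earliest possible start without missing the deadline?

2

Data ingestion cannot begin until its own release at hour 2. It runs from hour 2 to 2 + 2 = hour 4.
Hyperparameter sweep cannot begin until data ingestion (finishes hour 4). It runs from hour 4 to 4 + 2 = hour 6.
Evaluation waits on hyperparameter sweep (finishes hour 6), so it starts at hour 6 and finishes at 6 + 3 = hour 9.

Working backward from the deadline:
Calibration must finish by hour 14; it takes 1 hour, so it must start by 14 − 1 = hour 13.
Since calibration (must start by hour 13, minus 2-hour gap → hour 11) depends on it, evaluation must finish by hour 11. Backing off its 3-hour duration gives a latest start of hour 8.
So evaluation can start as early as hour 6 and as late as hour 8, giving 8 − 6 = 2 hours of slack.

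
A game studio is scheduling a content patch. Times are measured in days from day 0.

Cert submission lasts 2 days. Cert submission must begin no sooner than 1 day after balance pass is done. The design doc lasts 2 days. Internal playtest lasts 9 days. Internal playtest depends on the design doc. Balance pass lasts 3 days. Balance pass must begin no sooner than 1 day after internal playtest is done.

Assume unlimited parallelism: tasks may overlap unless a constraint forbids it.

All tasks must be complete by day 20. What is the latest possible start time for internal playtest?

To finish by day 20, cert submission (duration 2) must start no later than day 18.
Balance pass must finish before cert submission (must start by day 18, minus 1-day gap → day 17). With a 3-day duration, balance pass must start by 17 − 3 = day 14.
Since balance pass (must start by day 14, minus 1-day gap → day 13) depends on it, internal playtest must finish by day 13. Backing off its 9-day duration gives a latest start of day 4.

4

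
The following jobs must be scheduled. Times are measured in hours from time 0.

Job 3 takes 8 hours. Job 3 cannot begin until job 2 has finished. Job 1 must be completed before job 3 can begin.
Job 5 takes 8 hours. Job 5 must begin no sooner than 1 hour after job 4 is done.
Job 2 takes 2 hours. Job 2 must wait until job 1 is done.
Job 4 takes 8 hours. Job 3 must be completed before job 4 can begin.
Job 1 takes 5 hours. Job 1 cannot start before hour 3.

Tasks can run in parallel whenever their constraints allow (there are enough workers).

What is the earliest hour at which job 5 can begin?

Job 1 cannot begin until its own release at hour 3. It runs from hour 3 to 3 + 5 = hour 8.
Job 2 cannot begin until job 1 (finishes hour 8). It runs from hour 8 to 8 + 2 = hour 10.
For job 3: job 2 (finishes hour 10); job 1 (finishes hour 8). Taking the maximum gives a start of hour 10, and it finishes at 10 + 8 = hour 18.
Job 4 waits on job 3 (finishes hour 18), so it starts at hour 18 and finishes at 18 + 8 = hour 26.
Job 5 waits on job 4 (finishes hour 26, plus 1-hour gap → hour 27), so the earliest it can start is hour 27.

27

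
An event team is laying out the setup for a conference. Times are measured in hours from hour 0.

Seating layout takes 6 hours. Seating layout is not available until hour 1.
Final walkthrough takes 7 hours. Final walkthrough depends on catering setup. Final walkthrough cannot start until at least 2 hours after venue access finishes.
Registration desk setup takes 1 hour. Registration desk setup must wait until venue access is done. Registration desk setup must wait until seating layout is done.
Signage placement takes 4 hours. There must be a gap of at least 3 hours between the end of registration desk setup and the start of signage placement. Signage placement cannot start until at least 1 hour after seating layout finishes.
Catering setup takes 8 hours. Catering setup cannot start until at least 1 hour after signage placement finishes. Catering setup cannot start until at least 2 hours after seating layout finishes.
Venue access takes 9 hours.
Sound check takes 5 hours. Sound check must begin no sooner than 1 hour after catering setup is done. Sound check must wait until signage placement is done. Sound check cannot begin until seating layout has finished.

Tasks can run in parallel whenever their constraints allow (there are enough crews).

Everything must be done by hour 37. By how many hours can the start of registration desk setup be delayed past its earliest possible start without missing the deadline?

4

After its own release at hour 1, seating layout can start at hour 1 and finishes at hour 7.
Venue access can start immediately at hour 0; it finishes at hour 9.
Registration desk setup has to wait for venue access (finishes hour 9); seating layout (finishes hour 7). The latest of these is hour 9, so registration desk setup runs hour 9 to 9 + 1 = hour 10.

Working backward from the deadline:
Sound check must finish by hour 37; it takes 5 hours, so it must start by 37 − 5 = hour 32.
To finish by hour 37, final walkthrough (duration 7) must start no later than hour 30.
Catering setup must finish in time for sound check (must start by hour 32, minus 1-hour gap → hour 31); final walkthrough (must start by hour 30). The tightest is hour 30, so catering setup must start by 30 − 8 = hour 22.
Signage placement has several dependents: catering setup (must start by hour 22, minus 1-hour gap → hour 21); sound check (must start by hour 32). The earliest of those limits is hour 21, so signage placement must start by 21 − 4 = hour 17.
Since signage placement (must start by hour 17, minus 3-hour gap → hour 14) depends on it, registration desk setup must finish by hour 14. Backing off its 1-hour duration gives a latest start of hour 13.
So registration desk setup can start as early as hour 9 and as late as hour 13, giving 13 − 9 = 4 hours of slack.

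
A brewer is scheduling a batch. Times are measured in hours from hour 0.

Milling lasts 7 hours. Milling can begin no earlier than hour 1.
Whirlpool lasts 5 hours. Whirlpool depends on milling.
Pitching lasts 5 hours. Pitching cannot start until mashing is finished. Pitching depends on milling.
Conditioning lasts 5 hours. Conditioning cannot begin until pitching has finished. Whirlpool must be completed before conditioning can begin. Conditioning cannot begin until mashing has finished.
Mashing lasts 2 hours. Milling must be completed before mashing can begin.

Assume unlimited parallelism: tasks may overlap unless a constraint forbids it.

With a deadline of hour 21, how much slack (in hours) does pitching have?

Milling cannot begin until its own release at hour 1. It runs from hour 1 to 1 + 7 = hour 8.
Mashing cannot begin until milling (finishes hour 8). It runs from hour 8 to 8 + 2 = hour 10.
Pitching cannot start until mashing (finishes hour 10); milling (finishes hour 8). The controlling bound is hour 10, so pitching finishes at 10 + 5 = hour 15.

Working backward from the deadline:
To finish by hour 21, conditioning (duration 5) must start no later than hour 16.
Pitching must finish before conditioning (must start by hour 16). With a 5-hour duration, pitching must start by 16 − 5 = hour 11.
So pitching can start as early as hour 10 and as late as hour 11, giving 11 − 10 = 1 hour of slack.

1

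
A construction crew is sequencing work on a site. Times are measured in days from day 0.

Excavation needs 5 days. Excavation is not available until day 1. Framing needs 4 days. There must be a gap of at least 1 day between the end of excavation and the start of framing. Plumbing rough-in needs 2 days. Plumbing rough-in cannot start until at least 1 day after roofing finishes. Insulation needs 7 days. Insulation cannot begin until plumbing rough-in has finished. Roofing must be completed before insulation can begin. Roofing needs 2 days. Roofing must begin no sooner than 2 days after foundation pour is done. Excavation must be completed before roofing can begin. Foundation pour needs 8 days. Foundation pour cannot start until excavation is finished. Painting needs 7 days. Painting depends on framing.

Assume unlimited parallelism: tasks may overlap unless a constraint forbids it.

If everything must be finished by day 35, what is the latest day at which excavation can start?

8

To finish by day 35, insulation (duration 7) must start no later than day 28.
Plumbing rough-in must finish before insulation (must start by day 28). With a 2-day duration, plumbing rough-in must start by 28 − 2 = day 26.
Roofing has several dependents: plumbing rough-in (must start by day 26, minus 1-day gap → day 25); insulation (must start by day 28). The earliest of those limits is day 25, so roofing must start by 25 − 2 = day 23.
Foundation pour feeds into roofing (must start by day 23, minus 2-day gap → day 21); so foundation pour must finish by day 21 and therefore start by day 13.
Nothing follows painting; the deadline of day 35 is its only limit. It must start by 35 − 7 = day 28.
Framing must finish before painting (must start by day 28). With a 4-day duration, framing must start by 28 − 4 = day 24.
Excavation has several dependents: foundation pour (must start by day 13); framing (must start by day 24, minus 1-day gap → day 23); roofing (must start by day 23). The earliest of those limits is day 13, so excavation must start by 13 − 5 = day 8.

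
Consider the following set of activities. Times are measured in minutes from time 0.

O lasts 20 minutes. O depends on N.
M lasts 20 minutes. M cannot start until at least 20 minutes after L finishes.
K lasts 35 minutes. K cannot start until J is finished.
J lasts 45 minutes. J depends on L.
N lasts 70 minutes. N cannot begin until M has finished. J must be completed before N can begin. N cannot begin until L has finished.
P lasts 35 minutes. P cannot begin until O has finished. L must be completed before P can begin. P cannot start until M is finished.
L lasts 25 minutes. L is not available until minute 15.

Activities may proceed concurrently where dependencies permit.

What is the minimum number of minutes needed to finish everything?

L cannot begin until its own release at minute 15. It runs from minute 15 to 15 + 25 = minute 40.
M waits on L (finishes minute 40, plus 20-minute gap → minute 60), so it starts at minute 60 and finishes at 60 + 20 = minute 80.
J cannot begin until L (finishes minute 40). It runs from minute 40 to 40 + 45 = minute 85.
N needs all of M (finishes minute 80); J (finishes minute 85); L (finishes minute 40). That puts its earliest start at minute 85; it finishes at 85 + 70 = minute 155.
After N (finishes minute 155), O can start at minute 155 and finishes at minute 175.
P has to wait for O (finishes minute 175); L (finishes minute 40); M (finishes minute 80). The latest of these is minute 175, so P runs minute 175 to 175 + 35 = minute 210.
K cannot begin until J (finishes minute 85). It runs from minute 85 to 85 + 35 = minute 120.
All tasks are finished once the last one completes. Finish times: J at 85, K at 120, L at 40, M at 80, N at 155, O at 175, P at 210. The latest is minute 210.

210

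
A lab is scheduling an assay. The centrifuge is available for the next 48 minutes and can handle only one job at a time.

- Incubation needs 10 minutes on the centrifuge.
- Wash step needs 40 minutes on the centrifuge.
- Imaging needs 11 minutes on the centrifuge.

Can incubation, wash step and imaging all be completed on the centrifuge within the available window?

Running back to back, the jobs need 10 + 40 + 11 = 61 minutes on the centrifuge.
Since 61 > 48, they cannot all fit.

No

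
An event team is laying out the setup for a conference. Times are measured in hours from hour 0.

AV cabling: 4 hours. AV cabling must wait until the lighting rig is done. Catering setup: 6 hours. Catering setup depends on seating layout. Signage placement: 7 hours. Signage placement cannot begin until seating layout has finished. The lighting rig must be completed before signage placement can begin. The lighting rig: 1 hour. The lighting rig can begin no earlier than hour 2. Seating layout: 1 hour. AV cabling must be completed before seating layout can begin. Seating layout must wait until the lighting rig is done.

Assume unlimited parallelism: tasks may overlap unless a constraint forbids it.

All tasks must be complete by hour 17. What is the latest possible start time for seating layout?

Nothing follows signage placement; the deadline of hour 17 is its only limit. It must start by 17 − 7 = hour 10.
Catering setup has no dependents, so it just needs to finish by hour 17. Starting by 17 − 6 = hour 11 achieves that.
For seating layout: signage placement (must start by hour 10); catering setup (must start by hour 11). The most restrictive is hour 10; with a 1-hour duration, seating layout must start by hour 9.

9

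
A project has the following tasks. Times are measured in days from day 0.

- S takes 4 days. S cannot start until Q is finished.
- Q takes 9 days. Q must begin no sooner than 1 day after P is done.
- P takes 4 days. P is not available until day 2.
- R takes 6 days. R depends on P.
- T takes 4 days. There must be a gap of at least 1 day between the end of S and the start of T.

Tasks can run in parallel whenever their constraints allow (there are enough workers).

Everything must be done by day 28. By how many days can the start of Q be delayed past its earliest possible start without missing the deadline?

3

P waits on its own release at day 2, so it starts at day 2 and finishes at 2 + 4 = day 6.
Q cannot begin until P (finishes day 6, plus 1-day gap → day 7). It runs from day 7 to 7 + 9 = day 16.

Working backward from the deadline:
T has no dependents, so it just needs to finish by day 28. Starting by 28 − 4 = day 24 achieves that.
S must finish before T (must start by day 24, minus 1-day gap → day 23). With a 4-day duration, S must start by 23 − 4 = day 19.
Since S (must start by day 19) depends on it, Q must finish by day 19. Backing off its 9-day duration gives a latest start of day 10.
So Q can start as early as day 7 and as late as day 10, giving 10 − 7 = 3 days of slack.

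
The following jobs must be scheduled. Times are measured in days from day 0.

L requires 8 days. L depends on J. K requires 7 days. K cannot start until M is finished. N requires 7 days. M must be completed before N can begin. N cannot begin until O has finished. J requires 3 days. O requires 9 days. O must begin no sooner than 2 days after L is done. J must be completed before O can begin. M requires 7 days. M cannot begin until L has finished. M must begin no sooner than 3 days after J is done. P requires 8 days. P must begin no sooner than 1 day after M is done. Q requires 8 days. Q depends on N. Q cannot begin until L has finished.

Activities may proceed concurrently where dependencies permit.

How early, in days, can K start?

18

Nothing blocks J, so it runs from day 0 to day 3.
L cannot begin until J (finishes day 3). It runs from day 3 to 3 + 8 = day 11.
M has to wait for L (finishes day 11); J (finishes day 3, plus 3-day gap → day 6). The latest of these is day 11, so M runs day 11 to 11 + 7 = day 18.
K waits on M (finishes day 18), so the earliest it can start is day 18.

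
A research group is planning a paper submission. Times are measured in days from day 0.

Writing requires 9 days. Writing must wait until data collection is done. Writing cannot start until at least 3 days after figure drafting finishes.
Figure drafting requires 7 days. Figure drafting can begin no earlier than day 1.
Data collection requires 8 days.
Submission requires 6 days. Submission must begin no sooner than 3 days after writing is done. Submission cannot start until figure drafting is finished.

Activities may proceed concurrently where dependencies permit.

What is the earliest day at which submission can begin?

Figure drafting waits on its own release at day 1, so it starts at day 1 and finishes at 1 + 7 = day 8.
Data collection has no prerequisites, so it starts at day 0 and finishes at day 8.
Writing needs all of data collection (finishes day 8); figure drafting (finishes day 8, plus 3-day gap → day 11). That puts its earliest start at day 11; it finishes at 11 + 9 = day 20.
Submission waits on writing (finishes day 20, plus 3-day gap → day 23); figure drafting (finishes day 8). The latest of these is day 23, which is the earliest submission can start.

23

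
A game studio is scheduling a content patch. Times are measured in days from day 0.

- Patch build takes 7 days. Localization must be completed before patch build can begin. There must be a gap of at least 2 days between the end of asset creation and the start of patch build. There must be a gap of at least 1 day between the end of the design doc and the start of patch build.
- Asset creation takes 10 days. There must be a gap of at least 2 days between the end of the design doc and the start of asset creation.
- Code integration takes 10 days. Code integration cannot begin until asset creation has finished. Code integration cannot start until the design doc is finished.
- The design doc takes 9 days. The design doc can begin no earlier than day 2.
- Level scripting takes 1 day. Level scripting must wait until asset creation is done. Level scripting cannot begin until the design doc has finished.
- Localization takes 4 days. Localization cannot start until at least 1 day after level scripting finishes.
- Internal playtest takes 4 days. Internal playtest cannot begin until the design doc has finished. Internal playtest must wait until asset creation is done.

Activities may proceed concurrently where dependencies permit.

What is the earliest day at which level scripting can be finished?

24

The design doc waits on its own release at day 2, so it starts at day 2 and finishes at 2 + 9 = day 11.
Asset creation waits on the design doc (finishes day 11, plus 2-day gap → day 13), so it starts at day 13 and finishes at 13 + 10 = day 23.
Level scripting has to wait for asset creation (finishes day 23); the design doc (finishes day 11). The latest of these is day 23, so level scripting runs day 23 to 23 + 1 = day 24.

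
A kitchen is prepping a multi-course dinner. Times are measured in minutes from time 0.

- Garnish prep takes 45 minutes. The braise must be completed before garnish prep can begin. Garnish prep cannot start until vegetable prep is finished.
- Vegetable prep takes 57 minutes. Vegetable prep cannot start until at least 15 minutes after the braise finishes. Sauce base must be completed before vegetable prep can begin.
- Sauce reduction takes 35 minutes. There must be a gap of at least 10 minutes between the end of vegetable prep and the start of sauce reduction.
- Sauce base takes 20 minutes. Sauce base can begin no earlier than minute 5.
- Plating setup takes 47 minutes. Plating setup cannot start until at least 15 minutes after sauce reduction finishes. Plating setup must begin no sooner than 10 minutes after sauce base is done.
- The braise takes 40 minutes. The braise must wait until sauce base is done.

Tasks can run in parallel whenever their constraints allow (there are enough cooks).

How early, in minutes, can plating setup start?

Sauce base cannot begin until its own release at minute 5. It runs from minute 5 to 5 + 20 = minute 25.
The braise waits on sauce base (finishes minute 25), so it starts at minute 25 and finishes at 25 + 40 = minute 65.
Vegetable prep cannot start until the braise (finishes minute 65, plus 15-minute gap → minute 80); sauce base (finishes minute 25). The controlling bound is minute 80, so vegetable prep finishes at 80 + 57 = minute 137.
Sauce reduction waits on vegetable prep (finishes minute 137, plus 10-minute gap → minute 147), so it starts at minute 147 and finishes at 147 + 35 = minute 182.
Plating setup waits on sauce reduction (finishes minute 182, plus 15-minute gap → minute 197); sauce base (finishes minute 25, plus 10-minute gap → minute 35). The latest of these is minute 197, which is the earliest plating setup can start.

197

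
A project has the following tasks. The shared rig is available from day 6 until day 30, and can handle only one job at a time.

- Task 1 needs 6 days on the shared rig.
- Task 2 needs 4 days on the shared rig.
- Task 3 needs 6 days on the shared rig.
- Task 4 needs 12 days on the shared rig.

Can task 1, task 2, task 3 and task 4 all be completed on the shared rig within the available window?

No

The shared rig window is 30 − 6 = 24 days.
Running back to back, the jobs need 6 + 4 + 6 + 12 = 28 days on the shared rig.
Since 28 > 24, they cannot all fit.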